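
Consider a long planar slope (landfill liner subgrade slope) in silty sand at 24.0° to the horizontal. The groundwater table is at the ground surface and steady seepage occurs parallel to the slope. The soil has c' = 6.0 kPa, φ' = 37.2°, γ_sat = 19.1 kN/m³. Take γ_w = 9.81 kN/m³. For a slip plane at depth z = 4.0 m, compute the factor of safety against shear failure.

FS = 1.04

With seepage parallel to the slope and the water table at the surface, the effective normal stress on the slip plane uses the buoyant unit weight γ' = γ_sat − γ_w while the driving shear stress uses γ_sat:
FS = [c' + γ' z cos²β tanφ'] / [γ_sat z sinβ cosβ]
γ' = 19.1 − 9.81 = 9.29 kN/m³
Numerator = 6.0 + 9.29·4.0·cos²24.0°·tan37.2° = 6.0 + 9.29·4.0·0.8346·0.7590 = 29.540 kPa
Denominator = 19.1·4.0·sin24.0°·cos24.0° = 19.1·4.0·0.4067·0.9135 = 28.388 kPa
FS = 29.540 / 28.388 = 1.041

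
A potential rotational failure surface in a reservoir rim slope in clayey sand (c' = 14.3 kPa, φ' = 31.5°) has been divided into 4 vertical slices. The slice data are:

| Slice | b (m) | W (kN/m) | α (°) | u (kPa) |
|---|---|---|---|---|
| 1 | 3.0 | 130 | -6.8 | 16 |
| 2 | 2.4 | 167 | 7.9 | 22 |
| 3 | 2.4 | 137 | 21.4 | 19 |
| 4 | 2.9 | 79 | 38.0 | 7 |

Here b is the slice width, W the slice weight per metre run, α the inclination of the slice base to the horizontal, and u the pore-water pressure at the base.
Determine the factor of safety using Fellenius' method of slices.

Ordinary method of slices: FS = Σ[c'·Δl_i + (W_i cosα_i − u_i·Δl_i)·tanφ'] / Σ W_i sinα_i, with Δl_i = b_i / cosα_i.
Slice 1: Δl = 3.0/cos(-6.8°) = 3.021 m; N'_1 = 130·cos(-6.8°) − 16·3.021 = 80.7; c'Δl = 43.20; W sinα = -15.4
Slice 2: Δl = 2.4/cos7.9° = 2.423 m; N'_2 = 167·cos7.9° − 22·2.423 = 112.1; c'Δl = 34.65; W sinα = 23.0
Slice 3: Δl = 2.4/cos21.4° = 2.578 m; N'_3 = 137·cos21.4° − 19·2.578 = 78.6; c'Δl = 36.86; W sinα = 50.0
Slice 4: Δl = 2.9/cos38.0° = 3.680 m; N'_4 = 79·cos38.0° − 7·3.680 = 36.5; c'Δl = 52.63; W sinα = 48.6
Σc'Δl = 167.3 kN/m; ΣN' = 307.9 kN/m; ΣW sinα = 106.2 kN/m
Resisting = 167.3 + 307.9·tan31.5° = 167.3 + 188.7 = 356.0 kN/m
FS = 356.0 / 106.2 = 3.353

FS = 3.35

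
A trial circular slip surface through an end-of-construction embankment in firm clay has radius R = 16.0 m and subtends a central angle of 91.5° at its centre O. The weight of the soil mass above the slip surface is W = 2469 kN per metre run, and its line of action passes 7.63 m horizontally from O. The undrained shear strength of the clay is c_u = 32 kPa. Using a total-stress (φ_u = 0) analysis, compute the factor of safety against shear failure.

FS = 0.69

Taking moments about the centre O, the resisting moment is provided by the undrained shear strength acting along the arc:
Arc length L_a = R·θ = 16.0·(91.5°·π/180) = 16.0·1.5970 = 25.55 m
M_R = c_u·L_a·R = 32·25.55·16.0 = 13082.4 kN·m/m
M_D = W·d = 2469·7.63 = 18838.5 kN·m/m
FS = M_R / M_D = 13082.4 / 18838.5 = 0.694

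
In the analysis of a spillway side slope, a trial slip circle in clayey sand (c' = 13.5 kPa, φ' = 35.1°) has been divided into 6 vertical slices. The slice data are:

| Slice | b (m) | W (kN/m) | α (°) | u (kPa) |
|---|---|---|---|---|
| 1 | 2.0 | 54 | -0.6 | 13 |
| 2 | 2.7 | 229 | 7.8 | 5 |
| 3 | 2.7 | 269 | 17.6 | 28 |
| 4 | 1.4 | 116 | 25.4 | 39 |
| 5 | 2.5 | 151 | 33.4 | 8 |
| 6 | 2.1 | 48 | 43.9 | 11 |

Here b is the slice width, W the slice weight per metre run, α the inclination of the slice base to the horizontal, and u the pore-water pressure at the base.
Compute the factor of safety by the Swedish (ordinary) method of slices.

FS = 2.16

Ordinary method of slices: FS = Σ[c'·Δl_i + (W_i cosα_i − u_i·Δl_i)·tanφ'] / Σ W_i sinα_i, with Δl_i = b_i / cosα_i.
Slice 1: Δl = 2.0/cos(-0.6°) = 2.000 m; N'_1 = 54·cos(-0.6°) − 13·2.000 = 28.0; c'Δl = 27.00; W sinα = -0.6
Slice 2: Δl = 2.7/cos7.8° = 2.725 m; N'_2 = 229·cos7.8° − 5·2.725 = 213.3; c'Δl = 36.79; W sinα = 31.1
Slice 3: Δl = 2.7/cos17.6° = 2.833 m; N'_3 = 269·cos17.6° − 28·2.833 = 177.1; c'Δl = 38.24; W sinα = 81.3
Slice 4: Δl = 1.4/cos25.4° = 1.550 m; N'_4 = 116·cos25.4° − 39·1.550 = 44.3; c'Δl = 20.92; W sinα = 49.8
Slice 5: Δl = 2.5/cos33.4° = 2.995 m; N'_5 = 151·cos33.4° − 8·2.995 = 102.1; c'Δl = 40.43; W sinα = 83.1
Slice 6: Δl = 2.1/cos43.9° = 2.914 m; N'_6 = 48·cos43.9° − 11·2.914 = 2.5; c'Δl = 39.34; W sinα = 33.3
Σc'Δl = 202.7 kN/m; ΣN' = 567.3 kN/m; ΣW sinα = 278.0 kN/m
Resisting = 202.7 + 567.3·tan35.1° = 202.7 + 398.7 = 601.4 kN/m
FS = 601.4 / 278.0 = 2.163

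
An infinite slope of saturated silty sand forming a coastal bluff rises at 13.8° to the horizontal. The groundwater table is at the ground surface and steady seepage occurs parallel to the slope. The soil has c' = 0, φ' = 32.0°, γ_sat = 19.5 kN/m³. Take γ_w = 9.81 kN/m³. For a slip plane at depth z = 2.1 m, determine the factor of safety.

With seepage parallel to the slope and the water table at the surface, the effective normal stress on the slip plane uses the buoyant unit weight γ' = γ_sat − γ_w while the driving shear stress uses γ_sat:
FS = [c' + γ' z cos²β tanφ'] / [γ_sat z sinβ cosβ]
(For c' = 0 this reduces to FS = (γ'/γ_sat)·tanφ'/tanβ.)
γ' = 19.5 − 9.81 = 9.69 kN/m³
Numerator = 0.0 + 9.69·2.1·cos²13.8°·tan32.0° = 0.0 + 9.69·2.1·0.9431·0.6249 = 11.992 kPa
Denominator = 19.5·2.1·sin13.8°·cos13.8° = 19.5·2.1·0.2385·0.9711 = 9.486 kPa
FS = 11.992 / 9.486 = 1.264

FS = 1.26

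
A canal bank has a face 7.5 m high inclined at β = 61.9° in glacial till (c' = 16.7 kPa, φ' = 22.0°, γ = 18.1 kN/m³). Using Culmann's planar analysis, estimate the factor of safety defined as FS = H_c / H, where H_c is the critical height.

H_c = (4c'/γ) · sinβ cosφ' / [1 − cos(β − φ')]
    = (4·16.7/18.1) · sin61.9°·cos22.0° / [1 − cos39.9°]
    = 3.691 · 0.8179 / 0.2328 = 12.96 m
FS = H_c / H = 12.96 / 7.5 = 1.729

FS = 1.73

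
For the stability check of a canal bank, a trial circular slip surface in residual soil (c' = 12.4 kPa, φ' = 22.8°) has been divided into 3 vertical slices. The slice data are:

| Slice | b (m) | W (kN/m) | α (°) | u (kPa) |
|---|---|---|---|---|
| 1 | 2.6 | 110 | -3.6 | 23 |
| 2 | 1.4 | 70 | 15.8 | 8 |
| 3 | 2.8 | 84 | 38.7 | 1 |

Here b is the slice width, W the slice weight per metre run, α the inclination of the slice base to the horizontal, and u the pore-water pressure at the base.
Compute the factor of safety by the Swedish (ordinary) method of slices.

Ordinary method of slices: FS = Σ[c'·Δl_i + (W_i cosα_i − u_i·Δl_i)·tanφ'] / Σ W_i sinα_i, with Δl_i = b_i / cosα_i.
Slice 1: Δl = 2.6/cos(-3.6°) = 2.605 m; N'_1 = 110·cos(-3.6°) − 23·2.605 = 49.9; c'Δl = 32.30; W sinα = -6.9
Slice 2: Δl = 1.4/cos15.8° = 1.455 m; N'_2 = 70·cos15.8° − 8·1.455 = 55.7; c'Δl = 18.04; W sinα = 19.1
Slice 3: Δl = 2.8/cos38.7° = 3.588 m; N'_3 = 84·cos38.7° − 1·3.588 = 62.0; c'Δl = 44.49; W sinα = 52.5
Σc'Δl = 94.8 kN/m; ΣN' = 167.5 kN/m; ΣW sinα = 64.7 kN/m
Resisting = 94.8 + 167.5·tan22.8° = 94.8 + 70.4 = 165.3 kN/m
FS = 165.3 / 64.7 = 2.555

FS = 2.56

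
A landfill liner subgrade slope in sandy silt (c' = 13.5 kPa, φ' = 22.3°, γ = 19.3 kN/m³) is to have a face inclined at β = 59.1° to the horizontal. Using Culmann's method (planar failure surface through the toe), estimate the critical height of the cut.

Culmann's analysis gives the critical failure plane at α_cr = (β + φ')/2 = (59.1 + 22.3)/2 = 40.7°, and the critical height
H_c = (4c'/γ) · sinβ cosφ' / [1 − cos(β − φ')]
    = (4·13.5/19.3) · sin59.1°·cos22.3° / [1 − cos(36.8°)]
    = 2.798 · 0.8581·0.9252 / [1 − 0.8007]
    = 2.798 · 0.7939 / 0.1993
    = 11.15 m

H_c = 11.15 m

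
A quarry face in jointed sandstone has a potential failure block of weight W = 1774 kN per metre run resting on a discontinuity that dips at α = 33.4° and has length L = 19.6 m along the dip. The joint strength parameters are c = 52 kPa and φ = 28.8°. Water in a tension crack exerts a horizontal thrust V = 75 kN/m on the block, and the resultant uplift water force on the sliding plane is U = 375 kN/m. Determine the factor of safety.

Resolving the block weight along and normal to the plane and applying the Mohr–Coulomb strength on the joint:
N' = W cosα − U − V sinα = 1774·cos33.4° − 375 − 75·sin33.4° = 1064.7 kN/m
Driving force T = W sinα + V cosα = 1774·sin33.4° + 75·cos33.4° = 1039.2 kN/m
Resisting force R = c·L + N'·tanφ = 52·19.6 + 1064.7·tan28.8° = 1019.2 + 585.3 = 1604.5 kN/m
FS = R / T = 1604.5 / 1039.2 = 1.544

FS = 1.54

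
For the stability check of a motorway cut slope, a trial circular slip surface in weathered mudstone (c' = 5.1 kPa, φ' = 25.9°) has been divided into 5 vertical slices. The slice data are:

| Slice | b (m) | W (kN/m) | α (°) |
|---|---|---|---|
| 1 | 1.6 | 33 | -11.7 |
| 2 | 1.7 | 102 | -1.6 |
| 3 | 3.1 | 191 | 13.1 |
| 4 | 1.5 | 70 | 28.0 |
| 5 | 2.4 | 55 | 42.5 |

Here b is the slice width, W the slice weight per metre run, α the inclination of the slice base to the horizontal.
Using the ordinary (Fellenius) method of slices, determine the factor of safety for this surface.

FS = 2.54

Ordinary method of slices: FS = Σ[c'·Δl_i + (W_i cosα_i)·tanφ'] / Σ W_i sinα_i, with Δl_i = b_i / cosα_i.
Slice 1: Δl = 1.6/cos(-11.7°) = 1.634 m; N'_1 = 33·cos(-11.7°) = 32.3; c'Δl = 8.33; W sinα = -6.7
Slice 2: Δl = 1.7/cos(-1.6°) = 1.701 m; N'_2 = 102·cos(-1.6°) = 102.0; c'Δl = 8.67; W sinα = -2.8
Slice 3: Δl = 3.1/cos13.1° = 3.183 m; N'_3 = 191·cos13.1° = 186.0; c'Δl = 16.23; W sinα = 43.3
Slice 4: Δl = 1.5/cos28.0° = 1.699 m; N'_4 = 70·cos28.0° = 61.8; c'Δl = 8.66; W sinα = 32.9
Slice 5: Δl = 2.4/cos42.5° = 3.255 m; N'_5 = 55·cos42.5° = 40.6; c'Δl = 16.60; W sinα = 37.2
Σc'Δl = 58.5 kN/m; ΣN' = 422.7 kN/m; ΣW sinα = 103.8 kN/m
Resisting = 58.5 + 422.7·tan25.9° = 58.5 + 205.2 = 263.7 kN/m
FS = 263.7 / 103.8 = 2.542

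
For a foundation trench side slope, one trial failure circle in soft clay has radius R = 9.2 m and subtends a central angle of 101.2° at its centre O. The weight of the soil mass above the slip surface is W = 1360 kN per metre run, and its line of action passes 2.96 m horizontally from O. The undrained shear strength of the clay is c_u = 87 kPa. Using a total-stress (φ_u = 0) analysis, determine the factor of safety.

FS = 3.23

Taking moments about the centre O, the resisting moment is provided by the undrained shear strength acting along the arc:
Arc length L_a = R·θ = 9.2·(101.2°·π/180) = 9.2·1.7663 = 16.25 m
M_R = c_u·L_a·R = 87·16.25·9.2 = 13006.3 kN·m/m
M_D = W·d = 1360·2.96 = 4025.6 kN·m/m
FS = M_R / M_D = 13006.3 / 4025.6 = 3.231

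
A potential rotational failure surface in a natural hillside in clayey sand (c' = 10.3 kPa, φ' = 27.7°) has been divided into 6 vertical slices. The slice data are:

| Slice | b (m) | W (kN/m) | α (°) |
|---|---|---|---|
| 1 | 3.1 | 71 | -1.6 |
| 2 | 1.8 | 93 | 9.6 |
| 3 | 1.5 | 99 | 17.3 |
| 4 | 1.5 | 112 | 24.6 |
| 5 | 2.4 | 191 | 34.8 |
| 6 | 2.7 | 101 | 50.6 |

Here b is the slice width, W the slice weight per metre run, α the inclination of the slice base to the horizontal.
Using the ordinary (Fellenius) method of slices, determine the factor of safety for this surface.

Ordinary method of slices: FS = Σ[c'·Δl_i + (W_i cosα_i)·tanφ'] / Σ W_i sinα_i, with Δl_i = b_i / cosα_i.
Slice 1: Δl = 3.1/cos(-1.6°) = 3.101 m; N'_1 = 71·cos(-1.6°) = 71.0; c'Δl = 31.94; W sinα = -2.0
Slice 2: Δl = 1.8/cos9.6° = 1.826 m; N'_2 = 93·cos9.6° = 91.7; c'Δl = 18.80; W sinα = 15.5
Slice 3: Δl = 1.5/cos17.3° = 1.571 m; N'_3 = 99·cos17.3° = 94.5; c'Δl = 16.18; W sinα = 29.4
Slice 4: Δl = 1.5/cos24.6° = 1.650 m; N'_4 = 112·cos24.6° = 101.8; c'Δl = 16.99; W sinα = 46.6
Slice 5: Δl = 2.4/cos34.8° = 2.923 m; N'_5 = 191·cos34.8° = 156.8; c'Δl = 30.10; W sinα = 109.0
Slice 6: Δl = 2.7/cos50.6° = 4.254 m; N'_6 = 101·cos50.6° = 64.1; c'Δl = 43.81; W sinα = 78.0
Σc'Δl = 157.8 kN/m; ΣN' = 580.0 kN/m; ΣW sinα = 276.6 kN/m
Resisting = 157.8 + 580.0·tan27.7° = 157.8 + 304.5 = 462.3 kN/m
FS = 462.3 / 276.6 = 1.671

FS = 1.67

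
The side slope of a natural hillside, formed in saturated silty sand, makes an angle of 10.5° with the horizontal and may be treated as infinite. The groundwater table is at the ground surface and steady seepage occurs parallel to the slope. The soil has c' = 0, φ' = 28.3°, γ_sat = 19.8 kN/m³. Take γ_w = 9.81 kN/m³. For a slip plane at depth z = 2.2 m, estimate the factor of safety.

FS = 1.47

With seepage parallel to the slope and the water table at the surface, the effective normal stress on the slip plane uses the buoyant unit weight γ' = γ_sat − γ_w while the driving shear stress uses γ_sat:
FS = [c' + γ' z cos²β tanφ'] / [γ_sat z sinβ cosβ]
(For c' = 0 this reduces to FS = (γ'/γ_sat)·tanφ'/tanβ.)
γ' = 19.8 − 9.81 = 9.99 kN/m³
Numerator = 0.0 + 9.99·2.2·cos²10.5°·tan28.3° = 0.0 + 9.99·2.2·0.9668·0.5384 = 11.441 kPa
Denominator = 19.8·2.2·sin10.5°·cos10.5° = 19.8·2.2·0.1822·0.9833 = 7.805 kPa
FS = 11.441 / 7.805 = 1.466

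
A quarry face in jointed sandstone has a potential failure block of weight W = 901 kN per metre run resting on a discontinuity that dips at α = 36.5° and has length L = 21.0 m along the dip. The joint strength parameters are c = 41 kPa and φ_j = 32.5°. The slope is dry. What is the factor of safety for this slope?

Resolving the block weight along and normal to the plane and applying the Mohr–Coulomb strength on the joint:
N' = W cosα = 901·cos36.5° = 724.3 kN/m
Driving force T = W sinα = 901·sin36.5° = 535.9 kN/m
Resisting force R = c·L + N'·tanφ_j = 41·21.0 + 724.3·tan32.5° = 861.0 + 461.4 = 1322.4 kN/m
FS = R / T = 1322.4 / 535.9 = 2.467

FS = 2.47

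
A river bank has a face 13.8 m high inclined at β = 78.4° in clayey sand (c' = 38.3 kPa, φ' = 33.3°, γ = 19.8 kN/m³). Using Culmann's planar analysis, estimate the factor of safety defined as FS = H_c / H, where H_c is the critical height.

H_c = (4c'/γ) · sinβ cosφ' / [1 − cos(β − φ')]
    = (4·38.3/19.8) · sin78.4°·cos33.3° / [1 − cos45.1°]
    = 7.737 · 0.8187 / 0.2941 = 21.54 m
FS = H_c / H = 21.54 / 13.8 = 1.561

FS = 1.56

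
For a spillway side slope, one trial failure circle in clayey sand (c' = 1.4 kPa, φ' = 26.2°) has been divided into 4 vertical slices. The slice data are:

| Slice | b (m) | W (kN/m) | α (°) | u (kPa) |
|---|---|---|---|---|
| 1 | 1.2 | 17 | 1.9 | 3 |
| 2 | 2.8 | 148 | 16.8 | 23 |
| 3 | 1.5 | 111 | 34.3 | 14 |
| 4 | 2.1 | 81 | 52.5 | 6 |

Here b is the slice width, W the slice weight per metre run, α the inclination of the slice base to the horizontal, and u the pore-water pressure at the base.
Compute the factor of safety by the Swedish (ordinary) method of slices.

Ordinary method of slices: FS = Σ[c'·Δl_i + (W_i cosα_i − u_i·Δl_i)·tanφ'] / Σ W_i sinα_i, with Δl_i = b_i / cosα_i.
Slice 1: Δl = 1.2/cos1.9° = 1.201 m; N'_1 = 17·cos1.9° − 3·1.201 = 13.4; c'Δl = 1.68; W sinα = 0.6
Slice 2: Δl = 2.8/cos16.8° = 2.925 m; N'_2 = 148·cos16.8° − 23·2.925 = 74.4; c'Δl = 4.09; W sinα = 42.8
Slice 3: Δl = 1.5/cos34.3° = 1.816 m; N'_3 = 111·cos34.3° − 14·1.816 = 66.3; c'Δl = 2.54; W sinα = 62.6
Slice 4: Δl = 2.1/cos52.5° = 3.450 m; N'_4 = 81·cos52.5° − 6·3.450 = 28.6; c'Δl = 4.83; W sinα = 64.3
Σc'Δl = 13.1 kN/m; ΣN' = 182.7 kN/m; ΣW sinα = 170.2 kN/m
Resisting = 13.1 + 182.7·tan26.2° = 13.1 + 89.9 = 103.0 kN/m
FS = 103.0 / 170.2 = 0.606

FS = 0.61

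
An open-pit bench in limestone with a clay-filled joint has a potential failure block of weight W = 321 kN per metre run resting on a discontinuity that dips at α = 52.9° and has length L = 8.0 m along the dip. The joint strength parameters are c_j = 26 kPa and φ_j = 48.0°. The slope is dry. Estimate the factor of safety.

Resolving the block weight along and normal to the plane and applying the Mohr–Coulomb strength on the joint:
N' = W cosα = 321·cos52.9° = 193.6 kN/m
Driving force T = W sinα = 321·sin52.9° = 256.0 kN/m
Resisting force R = c_j·L + N'·tanφ_j = 26·8.0 + 193.6·tan48.0° = 208.0 + 215.0 = 423.0 kN/m
FS = R / T = 423.0 / 256.0 = 1.652

FS = 1.65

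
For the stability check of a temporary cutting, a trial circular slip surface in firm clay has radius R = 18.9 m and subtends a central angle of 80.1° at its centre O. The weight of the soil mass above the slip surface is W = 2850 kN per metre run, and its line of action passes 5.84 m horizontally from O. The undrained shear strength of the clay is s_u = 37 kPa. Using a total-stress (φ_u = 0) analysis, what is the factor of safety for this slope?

FS = 1.11

Taking moments about the centre O, the resisting moment is provided by the undrained shear strength acting along the arc:
Arc length L_a = R·θ = 18.9·(80.1°·π/180) = 18.9·1.3980 = 26.42 m
M_R = s_u·L_a·R = 37·26.42·18.9 = 18477.2 kN·m/m
M_D = W·d = 2850·5.84 = 16644.0 kN·m/m
FS = M_R / M_D = 18477.2 / 16644.0 = 1.110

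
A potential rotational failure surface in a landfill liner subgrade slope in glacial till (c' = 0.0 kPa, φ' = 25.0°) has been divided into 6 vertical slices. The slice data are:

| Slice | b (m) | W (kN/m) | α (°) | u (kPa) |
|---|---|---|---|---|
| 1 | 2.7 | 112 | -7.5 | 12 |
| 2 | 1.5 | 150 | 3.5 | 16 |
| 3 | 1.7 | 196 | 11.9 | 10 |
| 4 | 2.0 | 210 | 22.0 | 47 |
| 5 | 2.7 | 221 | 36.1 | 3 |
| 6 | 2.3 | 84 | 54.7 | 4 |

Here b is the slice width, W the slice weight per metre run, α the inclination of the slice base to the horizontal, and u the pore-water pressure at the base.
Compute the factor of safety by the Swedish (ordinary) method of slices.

FS = 1.00

Ordinary method of slices: FS = Σ[c'·Δl_i + (W_i cosα_i − u_i·Δl_i)·tanφ'] / Σ W_i sinα_i, with Δl_i = b_i / cosα_i.
Slice 1: Δl = 2.7/cos(-7.5°) = 2.723 m; N'_1 = 112·cos(-7.5°) − 12·2.723 = 78.4; c'Δl = 0.00; W sinα = -14.6
Slice 2: Δl = 1.5/cos3.5° = 1.503 m; N'_2 = 150·cos3.5° − 16·1.503 = 125.7; c'Δl = 0.00; W sinα = 9.2
Slice 3: Δl = 1.7/cos11.9° = 1.737 m; N'_3 = 196·cos11.9° − 10·1.737 = 174.4; c'Δl = 0.00; W sinα = 40.4
Slice 4: Δl = 2.0/cos22.0° = 2.157 m; N'_4 = 210·cos22.0° − 47·2.157 = 93.3; c'Δl = 0.00; W sinα = 78.7
Slice 5: Δl = 2.7/cos36.1° = 3.342 m; N'_5 = 221·cos36.1° − 3·3.342 = 168.5; c'Δl = 0.00; W sinα = 130.2
Slice 6: Δl = 2.3/cos54.7° = 3.980 m; N'_6 = 84·cos54.7° − 4·3.980 = 32.6; c'Δl = 0.00; W sinα = 68.6
Σc'Δl = 0.0 kN/m; ΣN' = 672.9 kN/m; ΣW sinα = 312.4 kN/m
Resisting = 0.0 + 672.9·tan25.0° = 0.0 + 313.8 = 313.8 kN/m
FS = 313.8 / 312.4 = 1.005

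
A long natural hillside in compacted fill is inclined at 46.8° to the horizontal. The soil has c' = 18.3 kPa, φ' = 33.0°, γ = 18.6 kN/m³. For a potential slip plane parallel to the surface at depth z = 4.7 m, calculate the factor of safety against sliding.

For an infinite slope with a slip plane parallel to the surface (no pore pressure): FS = [c' + γz cos²β tanφ'] / [γz sinβ cosβ].
γz = 18.6·4.7 = 87.42 kN/m²
Numerator = 18.3 + 87.42·cos²46.8°·tan33.0° = 18.3 + 87.42·0.4686·0.6494 = 44.903 kPa
Denominator = 87.42·sin46.8°·cos46.8° = 87.42·0.7290·0.6845 = 43.624 kPa
FS = 44.903 / 43.624 = 1.029

FS = 1.03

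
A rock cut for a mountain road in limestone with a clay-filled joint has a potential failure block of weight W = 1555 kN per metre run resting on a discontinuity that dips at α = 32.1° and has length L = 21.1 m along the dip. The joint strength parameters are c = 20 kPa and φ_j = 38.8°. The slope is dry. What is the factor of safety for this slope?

Resolving the block weight along and normal to the plane and applying the Mohr–Coulomb strength on the joint:
N' = W cosα = 1555·cos32.1° = 1317.3 kN/m
Driving force T = W sinα = 1555·sin32.1° = 826.3 kN/m
Resisting force R = c·L + N'·tanφ_j = 20·21.1 + 1317.3·tan38.8° = 422.0 + 1059.1 = 1481.1 kN/m
FS = R / T = 1481.1 / 826.3 = 1.792

FS = 1.79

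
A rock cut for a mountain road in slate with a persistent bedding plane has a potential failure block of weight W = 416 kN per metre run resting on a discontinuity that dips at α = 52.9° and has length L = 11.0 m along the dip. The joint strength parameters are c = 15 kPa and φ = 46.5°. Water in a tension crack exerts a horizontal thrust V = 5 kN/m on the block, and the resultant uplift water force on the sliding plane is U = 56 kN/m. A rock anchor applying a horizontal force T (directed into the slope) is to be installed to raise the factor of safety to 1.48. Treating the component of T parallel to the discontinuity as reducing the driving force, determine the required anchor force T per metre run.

T = 75 kN/m

Resolving forces along and normal to the sliding plane, with the horizontal anchor force T adding T·sinα to the effective normal force and T·cosα acting up the plane against the driving force:
FS = [cL + (W cosα − U − V sinα + T sinα) tanφ] / [W sinα + V cosα − T cosα]
Without the anchor: N' = 190.9 kN/m, driving T_d = 334.8 kN/m, resisting R = 15·11.0 + 190.9·tan46.5° = 366.2 kN/m, FS = 1.09.
Setting FS = 1.48 and solving for T:
1.48·(334.8 − T cos52.9°) = 366.2 + T sin52.9°·tan46.5°
T·(sin52.9°·tan46.5° + 1.48·cos52.9°) = 1.48·334.8 − 366.2
T·(0.7976·1.0538 + 1.48·0.6032) = 495.5 − 366.2 = 129.3
T·1.7332 = 129.3
T = 74.6 kN/m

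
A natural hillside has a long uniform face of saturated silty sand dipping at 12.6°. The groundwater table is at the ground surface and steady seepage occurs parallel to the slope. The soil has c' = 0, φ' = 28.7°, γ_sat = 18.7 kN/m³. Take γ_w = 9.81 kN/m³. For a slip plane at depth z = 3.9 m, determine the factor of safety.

With seepage parallel to the slope and the water table at the surface, the effective normal stress on the slip plane uses the buoyant unit weight γ' = γ_sat − γ_w while the driving shear stress uses γ_sat:
FS = [c' + γ' z cos²β tanφ'] / [γ_sat z sinβ cosβ]
(For c' = 0 this reduces to FS = (γ'/γ_sat)·tanφ'/tanβ.)
γ' = 18.7 − 9.81 = 8.89 kN/m³
Numerator = 0.0 + 8.89·3.9·cos²12.6°·tan28.7° = 0.0 + 8.89·3.9·0.9524·0.5475 = 18.079 kPa
Denominator = 18.7·3.9·sin12.6°·cos12.6° = 18.7·3.9·0.2181·0.9759 = 15.526 kPa
FS = 18.079 / 15.526 = 1.164

FS = 1.16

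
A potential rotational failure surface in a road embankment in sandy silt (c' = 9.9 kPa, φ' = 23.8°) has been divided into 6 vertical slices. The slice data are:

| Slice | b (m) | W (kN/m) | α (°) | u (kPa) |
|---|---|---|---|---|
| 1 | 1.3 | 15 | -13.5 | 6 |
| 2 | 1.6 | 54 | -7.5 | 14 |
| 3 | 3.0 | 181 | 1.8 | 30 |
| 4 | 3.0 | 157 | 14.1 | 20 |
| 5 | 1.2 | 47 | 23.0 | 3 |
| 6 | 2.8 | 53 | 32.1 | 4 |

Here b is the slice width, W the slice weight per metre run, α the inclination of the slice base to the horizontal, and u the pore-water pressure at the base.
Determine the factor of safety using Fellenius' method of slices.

Ordinary method of slices: FS = Σ[c'·Δl_i + (W_i cosα_i − u_i·Δl_i)·tanφ'] / Σ W_i sinα_i, with Δl_i = b_i / cosα_i.
Slice 1: Δl = 1.3/cos(-13.5°) = 1.337 m; N'_1 = 15·cos(-13.5°) − 6·1.337 = 6.6; c'Δl = 13.24; W sinα = -3.5
Slice 2: Δl = 1.6/cos(-7.5°) = 1.614 m; N'_2 = 54·cos(-7.5°) − 14·1.614 = 30.9; c'Δl = 15.98; W sinα = -7.0
Slice 3: Δl = 3.0/cos1.8° = 3.001 m; N'_3 = 181·cos1.8° − 30·3.001 = 90.9; c'Δl = 29.71; W sinα = 5.7
Slice 4: Δl = 3.0/cos14.1° = 3.093 m; N'_4 = 157·cos14.1° − 20·3.093 = 90.4; c'Δl = 30.62; W sinα = 38.2
Slice 5: Δl = 1.2/cos23.0° = 1.304 m; N'_5 = 47·cos23.0° − 3·1.304 = 39.4; c'Δl = 12.91; W sinα = 18.4
Slice 6: Δl = 2.8/cos32.1° = 3.305 m; N'_6 = 53·cos32.1° − 4·3.305 = 31.7; c'Δl = 32.72; W sinα = 28.2
Σc'Δl = 135.2 kN/m; ΣN' = 289.8 kN/m; ΣW sinα = 79.9 kN/m
Resisting = 135.2 + 289.8·tan23.8° = 135.2 + 127.8 = 263.0 kN/m
FS = 263.0 / 79.9 = 3.291

FS = 3.29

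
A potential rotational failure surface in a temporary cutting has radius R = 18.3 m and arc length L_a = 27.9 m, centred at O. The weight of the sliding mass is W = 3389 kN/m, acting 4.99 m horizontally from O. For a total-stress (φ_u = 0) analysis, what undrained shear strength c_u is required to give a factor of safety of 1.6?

FS = c_u·L_a·R / (W·d), so c_u = FS·W·d / (L_a·R).
c_u = 1.6·3389·4.99 / (27.90·18.3) = 27057.8 / 510.57 = 53.00 kPa

c_u = 53.0 kPa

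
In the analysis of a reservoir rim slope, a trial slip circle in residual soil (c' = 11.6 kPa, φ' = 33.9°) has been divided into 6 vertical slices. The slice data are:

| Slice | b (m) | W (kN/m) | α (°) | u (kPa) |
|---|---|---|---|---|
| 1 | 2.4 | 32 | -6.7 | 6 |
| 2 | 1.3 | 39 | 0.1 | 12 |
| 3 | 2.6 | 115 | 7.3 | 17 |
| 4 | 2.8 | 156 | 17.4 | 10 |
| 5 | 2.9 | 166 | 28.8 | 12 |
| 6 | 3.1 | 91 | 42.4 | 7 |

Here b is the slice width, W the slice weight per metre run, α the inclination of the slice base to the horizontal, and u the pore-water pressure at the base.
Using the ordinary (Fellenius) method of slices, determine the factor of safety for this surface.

Ordinary method of slices: FS = Σ[c'·Δl_i + (W_i cosα_i − u_i·Δl_i)·tanφ'] / Σ W_i sinα_i, with Δl_i = b_i / cosα_i.
Slice 1: Δl = 2.4/cos(-6.7°) = 2.417 m; N'_1 = 32·cos(-6.7°) − 6·2.417 = 17.3; c'Δl = 28.03; W sinα = -3.7
Slice 2: Δl = 1.3/cos0.1° = 1.300 m; N'_2 = 39·cos0.1° − 12·1.300 = 23.4; c'Δl = 15.08; W sinα = 0.1
Slice 3: Δl = 2.6/cos7.3° = 2.621 m; N'_3 = 115·cos7.3° − 17·2.621 = 69.5; c'Δl = 30.41; W sinα = 14.6
Slice 4: Δl = 2.8/cos17.4° = 2.934 m; N'_4 = 156·cos17.4° − 10·2.934 = 119.5; c'Δl = 34.04; W sinα = 46.7
Slice 5: Δl = 2.9/cos28.8° = 3.309 m; N'_5 = 166·cos28.8° − 12·3.309 = 105.8; c'Δl = 38.39; W sinα = 80.0
Slice 6: Δl = 3.1/cos42.4° = 4.198 m; N'_6 = 91·cos42.4° − 7·4.198 = 37.8; c'Δl = 48.70; W sinα = 61.4
Σc'Δl = 194.6 kN/m; ΣN' = 373.3 kN/m; ΣW sinα = 198.9 kN/m
Resisting = 194.6 + 373.3·tan33.9° = 194.6 + 250.8 = 445.5 kN/m
FS = 445.5 / 198.9 = 2.239

FS = 2.24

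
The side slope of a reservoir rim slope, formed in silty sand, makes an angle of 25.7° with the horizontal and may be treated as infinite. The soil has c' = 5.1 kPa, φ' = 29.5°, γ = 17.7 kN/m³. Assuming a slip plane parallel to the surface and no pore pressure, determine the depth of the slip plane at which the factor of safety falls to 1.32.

Setting FS = 1.32 in FS = [c' + γz cos²β tanφ'] / [γz sinβ cosβ] and solving for z:
z = c' / [γ cosβ (FS·sinβ − cosβ·tanφ')]
  = 5.1 / [17.7·cos25.7°·(1.32·sin25.7° − cos25.7°·tan29.5°)]
  = 5.1 / [17.7·0.9011·(1.32·0.4337 − 0.9011·0.5658)]
  = 5.1 / 0.9988 = 5.106 m

z = 5.11 m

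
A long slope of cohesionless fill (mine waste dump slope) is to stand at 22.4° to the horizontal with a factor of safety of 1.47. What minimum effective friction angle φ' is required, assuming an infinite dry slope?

φ' = 31.2°

FS = tanφ'/tanβ ⇒ tanφ' = FS · tanβ = 1.47 · tan22.4° = 0.6059
φ' = arctan(0.6059) = 31.21°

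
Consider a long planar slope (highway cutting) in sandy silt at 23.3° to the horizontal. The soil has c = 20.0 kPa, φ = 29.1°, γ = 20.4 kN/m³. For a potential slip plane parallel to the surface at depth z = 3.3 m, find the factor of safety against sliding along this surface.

For an infinite slope with a slip plane parallel to the surface (no pore pressure): FS = [c + γz cos²β tanφ] / [γz sinβ cosβ].
γz = 20.4·3.3 = 67.32 kN/m²
Numerator = 20.0 + 67.32·cos²23.3°·tan29.1° = 20.0 + 67.32·0.8435·0.5566 = 51.607 kPa
Denominator = 67.32·sin23.3°·cos23.3° = 67.32·0.3955·0.9184 = 24.457 kPa
FS = 51.607 / 24.457 = 2.110

FS = 2.11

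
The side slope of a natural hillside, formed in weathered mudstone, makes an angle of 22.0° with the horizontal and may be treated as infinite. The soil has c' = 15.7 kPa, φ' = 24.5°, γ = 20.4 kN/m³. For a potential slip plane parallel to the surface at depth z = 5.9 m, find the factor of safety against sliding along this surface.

FS = 1.50

For an infinite slope with a slip plane parallel to the surface (no pore pressure): FS = [c' + γz cos²β tanφ'] / [γz sinβ cosβ].
γz = 20.4·5.9 = 120.36 kN/m²
Numerator = 15.7 + 120.36·cos²22.0°·tan24.5° = 15.7 + 120.36·0.8597·0.4557 = 62.854 kPa
Denominator = 120.36·sin22.0°·cos22.0° = 120.36·0.3746·0.9272 = 41.805 kPa
FS = 62.854 / 41.805 = 1.504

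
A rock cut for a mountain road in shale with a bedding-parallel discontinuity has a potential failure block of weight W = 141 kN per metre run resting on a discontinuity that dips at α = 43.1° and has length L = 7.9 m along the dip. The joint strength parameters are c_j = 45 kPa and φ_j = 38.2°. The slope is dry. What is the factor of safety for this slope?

Resolving the block weight along and normal to the plane and applying the Mohr–Coulomb strength on the joint:
N' = W cosα = 141·cos43.1° = 103.0 kN/m
Driving force T = W sinα = 141·sin43.1° = 96.3 kN/m
Resisting force R = c_j·L + N'·tanφ_j = 45·7.9 + 103.0·tan38.2° = 355.5 + 81.0 = 436.5 kN/m
FS = R / T = 436.5 / 96.3 = 4.531

FS = 4.53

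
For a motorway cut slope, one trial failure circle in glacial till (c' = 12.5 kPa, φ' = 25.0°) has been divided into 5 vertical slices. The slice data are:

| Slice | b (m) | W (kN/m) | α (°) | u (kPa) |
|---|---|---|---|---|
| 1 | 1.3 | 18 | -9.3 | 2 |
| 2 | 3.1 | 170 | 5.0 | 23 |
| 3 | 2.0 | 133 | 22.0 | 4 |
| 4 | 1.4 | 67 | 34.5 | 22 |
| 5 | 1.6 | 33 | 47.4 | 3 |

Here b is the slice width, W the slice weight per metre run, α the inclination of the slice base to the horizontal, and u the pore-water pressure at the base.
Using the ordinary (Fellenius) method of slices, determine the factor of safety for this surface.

FS = 2.05

Ordinary method of slices: FS = Σ[c'·Δl_i + (W_i cosα_i − u_i·Δl_i)·tanφ'] / Σ W_i sinα_i, with Δl_i = b_i / cosα_i.
Slice 1: Δl = 1.3/cos(-9.3°) = 1.317 m; N'_1 = 18·cos(-9.3°) − 2·1.317 = 15.1; c'Δl = 16.47; W sinα = -2.9
Slice 2: Δl = 3.1/cos5.0° = 3.112 m; N'_2 = 170·cos5.0° − 23·3.112 = 97.8; c'Δl = 38.90; W sinα = 14.8
Slice 3: Δl = 2.0/cos22.0° = 2.157 m; N'_3 = 133·cos22.0° − 4·2.157 = 114.7; c'Δl = 26.96; W sinα = 49.8
Slice 4: Δl = 1.4/cos34.5° = 1.699 m; N'_4 = 67·cos34.5° − 22·1.699 = 17.8; c'Δl = 21.23; W sinα = 37.9
Slice 5: Δl = 1.6/cos47.4° = 2.364 m; N'_5 = 33·cos47.4° − 3·2.364 = 15.2; c'Δl = 29.55; W sinα = 24.3
Σc'Δl = 133.1 kN/m; ΣN' = 260.7 kN/m; ΣW sinα = 124.0 kN/m
Resisting = 133.1 + 260.7·tan25.0° = 133.1 + 121.6 = 254.7 kN/m
FS = 254.7 / 124.0 = 2.054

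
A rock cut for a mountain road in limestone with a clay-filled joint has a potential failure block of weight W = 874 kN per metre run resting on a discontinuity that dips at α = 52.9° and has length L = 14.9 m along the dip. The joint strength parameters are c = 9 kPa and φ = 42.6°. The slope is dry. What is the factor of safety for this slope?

FS = 0.89

Resolving the block weight along and normal to the plane and applying the Mohr–Coulomb strength on the joint:
N' = W cosα = 874·cos52.9° = 527.2 kN/m
Driving force T = W sinα = 874·sin52.9° = 697.1 kN/m
Resisting force R = c·L + N'·tanφ = 9·14.9 + 527.2·tan42.6° = 134.1 + 484.8 = 618.9 kN/m
FS = R / T = 618.9 / 697.1 = 0.888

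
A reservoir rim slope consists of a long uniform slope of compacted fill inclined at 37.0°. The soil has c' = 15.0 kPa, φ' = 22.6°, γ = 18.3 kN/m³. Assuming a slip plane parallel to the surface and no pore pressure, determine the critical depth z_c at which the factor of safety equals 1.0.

Setting FS = 1.00 in FS = [c' + γz cos²β tanφ'] / [γz sinβ cosβ] and solving for z:
z = c' / [γ cosβ (FS·sinβ − cosβ·tanφ')]
  = 15.0 / [18.3·cos37.0°·(1.00·sin37.0° − cos37.0°·tan22.6°)]
  = 15.0 / [18.3·0.7986·(1.00·0.6018 − 0.7986·0.4163)]
  = 15.0 / 3.9369 = 3.810 m

z_c = 3.81 m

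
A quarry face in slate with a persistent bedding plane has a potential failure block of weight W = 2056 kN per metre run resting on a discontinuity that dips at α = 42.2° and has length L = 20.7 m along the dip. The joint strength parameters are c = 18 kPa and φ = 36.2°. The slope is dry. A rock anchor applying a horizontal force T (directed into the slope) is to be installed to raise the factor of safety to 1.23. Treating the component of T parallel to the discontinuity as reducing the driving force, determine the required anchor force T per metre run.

Resolving forces along and normal to the sliding plane, with the horizontal anchor force T adding T·sinα to the effective normal force and T·cosα acting up the plane against the driving force:
FS = [cL + (W cosα + T sinα) tanφ] / [W sinα − T cosα]
Without the anchor: N' = 1523.1 kN/m, driving T_d = 1381.1 kN/m, resisting R = 18·20.7 + 1523.1·tan36.2° = 1487.3 kN/m, FS = 1.08.
Setting FS = 1.23 and solving for T:
1.23·(1381.1 − T cos42.2°) = 1487.3 + T sin42.2°·tan36.2°
T·(sin42.2°·tan36.2° + 1.23·cos42.2°) = 1.23·1381.1 − 1487.3
T·(0.6717·0.7319 + 1.23·0.7408) = 1698.7 − 1487.3 = 211.4
T·1.4028 = 211.4
T = 150.7 kN/m

T = 151 kN/m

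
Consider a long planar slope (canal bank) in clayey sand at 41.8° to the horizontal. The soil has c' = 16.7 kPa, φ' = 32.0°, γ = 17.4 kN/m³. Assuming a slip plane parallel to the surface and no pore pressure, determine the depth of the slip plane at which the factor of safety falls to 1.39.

Setting FS = 1.39 in FS = [c' + γz cos²β tanφ'] / [γz sinβ cosβ] and solving for z:
z = c' / [γ cosβ (FS·sinβ − cosβ·tanφ')]
  = 16.7 / [17.4·cos41.8°·(1.39·sin41.8° − cos41.8°·tan32.0°)]
  = 16.7 / [17.4·0.7455·(1.39·0.6665 − 0.7455·0.6249)]
  = 16.7 / 5.9753 = 2.795 m

z = 2.79 m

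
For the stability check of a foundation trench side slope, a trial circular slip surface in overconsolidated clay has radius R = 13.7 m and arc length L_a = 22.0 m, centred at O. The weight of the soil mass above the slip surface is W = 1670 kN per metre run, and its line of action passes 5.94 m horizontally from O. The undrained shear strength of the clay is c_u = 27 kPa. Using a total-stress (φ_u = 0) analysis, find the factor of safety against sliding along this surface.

Taking moments about the centre O, the resisting moment is provided by the undrained shear strength acting along the arc:
M_R = c_u·L_a·R = 27·22.00·13.7 = 8137.8 kN·m/m
M_D = W·d = 1670·5.94 = 9919.8 kN·m/m
FS = M_R / M_D = 8137.8 / 9919.8 = 0.820

FS = 0.82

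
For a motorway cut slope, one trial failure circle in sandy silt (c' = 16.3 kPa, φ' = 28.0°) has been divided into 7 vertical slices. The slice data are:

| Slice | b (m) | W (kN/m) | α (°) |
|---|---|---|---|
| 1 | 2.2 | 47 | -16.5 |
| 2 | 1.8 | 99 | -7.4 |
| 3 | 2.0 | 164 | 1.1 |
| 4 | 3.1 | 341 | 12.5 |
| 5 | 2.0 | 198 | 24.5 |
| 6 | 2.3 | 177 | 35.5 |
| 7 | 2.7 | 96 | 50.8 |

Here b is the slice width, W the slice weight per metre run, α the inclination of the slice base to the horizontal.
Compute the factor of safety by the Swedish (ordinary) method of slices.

FS = 2.73

Ordinary method of slices: FS = Σ[c'·Δl_i + (W_i cosα_i)·tanφ'] / Σ W_i sinα_i, with Δl_i = b_i / cosα_i.
Slice 1: Δl = 2.2/cos(-16.5°) = 2.294 m; N'_1 = 47·cos(-16.5°) = 45.1; c'Δl = 37.40; W sinα = -13.3
Slice 2: Δl = 1.8/cos(-7.4°) = 1.815 m; N'_2 = 99·cos(-7.4°) = 98.2; c'Δl = 29.59; W sinα = -12.8
Slice 3: Δl = 2.0/cos1.1° = 2.000 m; N'_3 = 164·cos1.1° = 164.0; c'Δl = 32.61; W sinα = 3.1
Slice 4: Δl = 3.1/cos12.5° = 3.175 m; N'_4 = 341·cos12.5° = 332.9; c'Δl = 51.76; W sinα = 73.8
Slice 5: Δl = 2.0/cos24.5° = 2.198 m; N'_5 = 198·cos24.5° = 180.2; c'Δl = 35.83; W sinα = 82.1
Slice 6: Δl = 2.3/cos35.5° = 2.825 m; N'_6 = 177·cos35.5° = 144.1; c'Δl = 46.05; W sinα = 102.8
Slice 7: Δl = 2.7/cos50.8° = 4.272 m; N'_7 = 96·cos50.8° = 60.7; c'Δl = 69.63; W sinα = 74.4
Σc'Δl = 302.9 kN/m; ΣN' = 1025.1 kN/m; ΣW sinα = 310.1 kN/m
Resisting = 302.9 + 1025.1·tan28.0° = 302.9 + 545.0 = 847.9 kN/m
FS = 847.9 / 310.1 = 2.734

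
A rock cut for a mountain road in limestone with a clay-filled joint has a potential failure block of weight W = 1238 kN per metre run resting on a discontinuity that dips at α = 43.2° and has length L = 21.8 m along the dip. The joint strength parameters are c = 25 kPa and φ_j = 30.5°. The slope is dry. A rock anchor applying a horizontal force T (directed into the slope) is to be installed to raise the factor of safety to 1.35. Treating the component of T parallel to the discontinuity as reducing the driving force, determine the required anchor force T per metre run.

Resolving forces along and normal to the sliding plane, with the horizontal anchor force T adding T·sinα to the effective normal force and T·cosα acting up the plane against the driving force:
FS = [cL + (W cosα + T sinα) tanφ_j] / [W sinα − T cosα]
Without the anchor: N' = 902.5 kN/m, driving T_d = 847.5 kN/m, resisting R = 25·21.8 + 902.5·tan30.5° = 1076.6 kN/m, FS = 1.27.
Setting FS = 1.35 and solving for T:
1.35·(847.5 − T cos43.2°) = 1076.6 + T sin43.2°·tan30.5°
T·(sin43.2°·tan30.5° + 1.35·cos43.2°) = 1.35·847.5 − 1076.6
T·(0.6845·0.5890 + 1.35·0.7290) = 1144.1 − 1076.6 = 67.5
T·1.3873 = 67.5
T = 48.6 kN/m

T = 49 kN/m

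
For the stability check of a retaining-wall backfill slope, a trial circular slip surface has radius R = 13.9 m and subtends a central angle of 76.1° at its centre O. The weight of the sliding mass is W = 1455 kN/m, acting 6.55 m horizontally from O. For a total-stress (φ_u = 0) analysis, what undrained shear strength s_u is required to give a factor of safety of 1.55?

FS = s_u·L_a·R / (W·d), so s_u = FS·W·d / (L_a·R).
Arc length L_a = R·θ = 13.9·(76.1°·π/180) = 13.9·1.3282 = 18.46 m
s_u = 1.55·1455·6.55 / (18.46·13.9) = 14771.9 / 256.62 = 57.56 kPa

s_u = 57.6 kPa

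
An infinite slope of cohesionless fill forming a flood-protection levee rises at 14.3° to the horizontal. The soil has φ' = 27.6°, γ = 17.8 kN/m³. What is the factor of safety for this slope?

For a dry cohesionless infinite slope the factor of safety is FS = tanφ' / tanβ.
FS = tan27.6° / tan14.3° = 0.5228 / 0.2549 = 2.051

FS = 2.05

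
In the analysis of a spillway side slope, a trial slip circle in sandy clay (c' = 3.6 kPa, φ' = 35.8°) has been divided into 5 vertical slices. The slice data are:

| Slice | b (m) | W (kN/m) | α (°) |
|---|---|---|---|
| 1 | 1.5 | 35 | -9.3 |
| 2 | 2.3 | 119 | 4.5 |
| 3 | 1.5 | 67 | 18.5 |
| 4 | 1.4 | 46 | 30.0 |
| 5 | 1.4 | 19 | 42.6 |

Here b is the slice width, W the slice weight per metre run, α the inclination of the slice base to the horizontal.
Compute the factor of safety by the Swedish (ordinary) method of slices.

Ordinary method of slices: FS = Σ[c'·Δl_i + (W_i cosα_i)·tanφ'] / Σ W_i sinα_i, with Δl_i = b_i / cosα_i.
Slice 1: Δl = 1.5/cos(-9.3°) = 1.520 m; N'_1 = 35·cos(-9.3°) = 34.5; c'Δl = 5.47; W sinα = -5.7
Slice 2: Δl = 2.3/cos4.5° = 2.307 m; N'_2 = 119·cos4.5° = 118.6; c'Δl = 8.31; W sinα = 9.3
Slice 3: Δl = 1.5/cos18.5° = 1.582 m; N'_3 = 67·cos18.5° = 63.5; c'Δl = 5.69; W sinα = 21.3
Slice 4: Δl = 1.4/cos30.0° = 1.617 m; N'_4 = 46·cos30.0° = 39.8; c'Δl = 5.82; W sinα = 23.0
Slice 5: Δl = 1.4/cos42.6° = 1.902 m; N'_5 = 19·cos42.6° = 14.0; c'Δl = 6.85; W sinα = 12.9
Σc'Δl = 32.1 kN/m; ΣN' = 270.5 kN/m; ΣW sinα = 60.8 kN/m
Resisting = 32.1 + 270.5·tan35.8° = 32.1 + 195.1 = 227.3 kN/m
FS = 227.3 / 60.8 = 3.738

FS = 3.74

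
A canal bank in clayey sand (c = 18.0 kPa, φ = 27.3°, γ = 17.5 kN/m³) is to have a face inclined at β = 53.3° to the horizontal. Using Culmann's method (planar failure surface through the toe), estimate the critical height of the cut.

H_c = 28.96 m

Culmann's analysis gives the critical failure plane at α_cr = (β + φ)/2 = (53.3 + 27.3)/2 = 40.3°, and the critical height
H_c = (4c/γ) · sinβ cosφ / [1 − cos(β − φ)]
    = (4·18.0/17.5) · sin53.3°·cos27.3° / [1 − cos(26.0°)]
    = 4.114 · 0.8018·0.8886 / [1 − 0.8988]
    = 4.114 · 0.7125 / 0.1012
    = 28.96 m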